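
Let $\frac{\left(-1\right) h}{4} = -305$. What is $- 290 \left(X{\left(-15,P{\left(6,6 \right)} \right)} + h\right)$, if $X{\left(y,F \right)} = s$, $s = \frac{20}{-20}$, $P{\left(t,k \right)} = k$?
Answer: $-353510$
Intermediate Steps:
$h = 1220$ ($h = \left(-4\right) \left(-305\right) = 1220$)
$s = -1$ ($s = 20 \left(- \frac{1}{20}\right) = -1$)
$X{\left(y,F \right)} = -1$
$- 290 \left(X{\left(-15,P{\left(6,6 \right)} \right)} + h\right) = - 290 \left(-1 + 1220\right) = \left(-290\right) 1219 = -353510$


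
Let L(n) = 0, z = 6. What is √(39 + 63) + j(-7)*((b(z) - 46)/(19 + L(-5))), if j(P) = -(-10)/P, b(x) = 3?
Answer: 430/133 + √102 ≈ 13.333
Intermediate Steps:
j(P) = 10/P
√(39 + 63) + j(-7)*((b(z) - 46)/(19 + L(-5))) = √(39 + 63) + (10/(-7))*((3 - 46)/(19 + 0)) = √102 + (10*(-⅐))*(-43/19) = √102 - (-430)/(7*19) = √102 - 10/7*(-43/19) = √102 + 430/133 = 430/133 + √102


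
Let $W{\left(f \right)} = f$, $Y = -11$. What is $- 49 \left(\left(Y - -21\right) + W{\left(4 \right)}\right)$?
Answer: $-686$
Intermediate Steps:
$- 49 \left(\left(Y - -21\right) + W{\left(4 \right)}\right) = - 49 \left(\left(-11 - -21\right) + 4\right) = - 49 \left(\left(-11 + 21\right) + 4\right) = - 49 \left(10 + 4\right) = \left(-49\right) 14 = -686$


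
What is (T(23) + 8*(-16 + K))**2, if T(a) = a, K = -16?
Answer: 54289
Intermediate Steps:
(T(23) + 8*(-16 + K))**2 = (23 + 8*(-16 - 16))**2 = (23 + 8*(-32))**2 = (23 - 256)**2 = (-233)**2 = 54289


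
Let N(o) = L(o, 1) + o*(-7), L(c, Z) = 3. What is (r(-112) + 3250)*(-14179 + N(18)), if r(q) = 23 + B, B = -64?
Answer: -45895118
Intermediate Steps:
N(o) = 3 - 7*o (N(o) = 3 + o*(-7) = 3 - 7*o)
r(q) = -41 (r(q) = 23 - 64 = -41)
(r(-112) + 3250)*(-14179 + N(18)) = (-41 + 3250)*(-14179 + (3 - 7*18)) = 3209*(-14179 + (3 - 126)) = 3209*(-14179 - 123) = 3209*(-14302) = -45895118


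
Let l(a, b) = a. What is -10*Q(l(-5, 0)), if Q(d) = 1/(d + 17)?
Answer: -⅚ ≈ -0.83333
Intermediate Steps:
Q(d) = 1/(17 + d)
-10*Q(l(-5, 0)) = -10/(17 - 5) = -10/12 = -10*1/12 = -⅚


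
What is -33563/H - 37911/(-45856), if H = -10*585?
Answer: 880422139/134128800 ≈ 6.5640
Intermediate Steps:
H = -5850
-33563/H - 37911/(-45856) = -33563/(-5850) - 37911/(-45856) = -33563*(-1/5850) - 37911*(-1/45856) = 33563/5850 + 37911/45856 = 880422139/134128800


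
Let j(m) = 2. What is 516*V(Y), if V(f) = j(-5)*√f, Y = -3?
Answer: 1032*I*√3 ≈ 1787.5*I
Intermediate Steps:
V(f) = 2*√f
516*V(Y) = 516*(2*√(-3)) = 516*(2*(I*√3)) = 516*(2*I*√3) = 1032*I*√3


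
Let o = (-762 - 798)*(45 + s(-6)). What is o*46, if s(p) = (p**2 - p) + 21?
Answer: -7750080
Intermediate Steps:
s(p) = 21 + p**2 - p
o = -168480 (o = (-762 - 798)*(45 + (21 + (-6)**2 - 1*(-6))) = -1560*(45 + (21 + 36 + 6)) = -1560*(45 + 63) = -1560*108 = -168480)
o*46 = -168480*46 = -7750080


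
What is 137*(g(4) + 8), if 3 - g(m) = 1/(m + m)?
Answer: 11919/8 ≈ 1489.9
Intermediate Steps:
g(m) = 3 - 1/(2*m) (g(m) = 3 - 1/(m + m) = 3 - 1/(2*m))
137*(g(4) + 8) = 137*((3 - ½/4) + 8) = 137*((3 - ½*¼) + 8) = 137*((3 - ⅛) + 8) = 137*(23/8 + 8) = 137*(87/8) = 11919/8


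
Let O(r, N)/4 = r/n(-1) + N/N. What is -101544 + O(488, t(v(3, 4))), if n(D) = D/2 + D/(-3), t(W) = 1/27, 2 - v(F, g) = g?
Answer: -113252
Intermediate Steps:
v(F, g) = 2 - g
t(W) = 1/27
n(D) = D/6 (n(D) = D*(1/2) + D*(-1/3) = D/2 - D/3 = D/6)
O(r, N) = 4 - 24*r (O(r, N) = 4*(r/(((1/6)*(-1))) + N/N) = 4*(r/(-1/6) + 1) = 4*(r*(-6) + 1) = 4*(-6*r + 1) = 4*(1 - 6*r) = 4 - 24*r)
-101544 + O(488, t(v(3, 4))) = -101544 + (4 - 24*488) = -101544 + (4 - 11712) = -101544 - 11708 = -113252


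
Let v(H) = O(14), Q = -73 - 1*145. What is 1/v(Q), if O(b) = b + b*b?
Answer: 1/210 ≈ 0.0047619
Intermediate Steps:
Q = -218 (Q = -73 - 145 = -218)
O(b) = b + b²
v(H) = 210 (v(H) = 14*(1 + 14) = 14*15 = 210)
1/v(Q) = 1/210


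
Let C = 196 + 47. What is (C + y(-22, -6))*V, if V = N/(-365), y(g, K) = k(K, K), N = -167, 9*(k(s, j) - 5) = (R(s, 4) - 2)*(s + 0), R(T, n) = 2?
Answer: 41416/365 ≈ 113.47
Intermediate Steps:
C = 243
k(s, j) = 5 (k(s, j) = 5 + ((2 - 2)*(s + 0))/9 = 5 + (0*s)/9 = 5 + (1/9)*0 = 5 + 0 = 5)
y(g, K) = 5
V = 167/365 (V = -167/(-365) = -167*(-1/365) = 167/365 ≈ 0.45753)
(C + y(-22, -6))*V = (243 + 5)*(167/365) = 248*(167/365) = 41416/365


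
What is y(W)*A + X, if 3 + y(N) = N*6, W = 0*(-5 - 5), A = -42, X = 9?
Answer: 135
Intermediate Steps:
W = 0 (W = 0*(-10) = 0)
y(N) = -3 + 6*N (y(N) = -3 + N*6 = -3 + 6*N)
y(W)*A + X = (-3 + 6*0)*(-42) + 9 = (-3 + 0)*(-42) + 9 = -3*(-42) + 9 = 126 + 9 = 135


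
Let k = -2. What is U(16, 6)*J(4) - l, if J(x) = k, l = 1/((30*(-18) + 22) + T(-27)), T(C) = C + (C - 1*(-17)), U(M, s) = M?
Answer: -17759/555 ≈ -31.998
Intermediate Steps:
T(C) = 17 + 2*C (T(C) = C + (C + 17) = C + (17 + C) = 17 + 2*C)
l = -1/555 (l = 1/((30*(-18) + 22) + (17 + 2*(-27))) = 1/((-540 + 22) + (17 - 54)) = 1/(-518 - 37) = 1/(-555) = -1/555 ≈ -0.0018018)
J(x) = -2
U(16, 6)*J(4) - l = 16*(-2) - 1*(-1/555) = -32 + 1/555 = -17759/555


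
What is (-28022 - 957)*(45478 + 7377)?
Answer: -1531685045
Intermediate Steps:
(-28022 - 957)*(45478 + 7377) = -28979*52855 = -1531685045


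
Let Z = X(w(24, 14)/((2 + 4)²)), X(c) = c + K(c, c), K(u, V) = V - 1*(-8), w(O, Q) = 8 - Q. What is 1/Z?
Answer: 3/23 ≈ 0.13043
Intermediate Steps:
K(u, V) = 8 + V (K(u, V) = V + 8 = 8 + V)
X(c) = 8 + 2*c (X(c) = c + (8 + c) = 8 + 2*c)
Z = 23/3 (Z = 8 + 2*((8 - 1*14)/((2 + 4)²)) = 8 + 2*((8 - 14)/(6²)) = 8 + 2*(-6/36) = 8 + 2*(-6*1/36) = 8 + 2*(-⅙) = 8 - ⅓ = 23/3 ≈ 7.6667)
1/Z = 1/(23/3) = 3/23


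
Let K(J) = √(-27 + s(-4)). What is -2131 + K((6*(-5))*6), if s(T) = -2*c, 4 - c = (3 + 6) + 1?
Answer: -2131 + I*√15 ≈ -2131.0 + 3.873*I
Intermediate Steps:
c = -6 (c = 4 - ((3 + 6) + 1) = 4 - (9 + 1) = 4 - 1*10 = 4 - 10 = -6)
s(T) = 12 (s(T) = -2*(-6) = 12)
K(J) = I*√15 (K(J) = √(-27 + 12) = √(-15) = I*√15)
-2131 + K((6*(-5))*6) = -2131 + I*√15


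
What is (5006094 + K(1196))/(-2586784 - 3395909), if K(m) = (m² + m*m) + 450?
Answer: -7867376/5982693 ≈ -1.3150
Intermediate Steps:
K(m) = 450 + 2*m² (K(m) = (m² + m²) + 450 = 2*m² + 450 = 450 + 2*m²)
(5006094 + K(1196))/(-2586784 - 3395909) = (5006094 + (450 + 2*1196²))/(-2586784 - 3395909) = (5006094 + (450 + 2*1430416))/(-5982693) = (5006094 + (450 + 2860832))*(-1/5982693) = (5006094 + 2861282)*(-1/5982693) = 7867376*(-1/5982693) = -7867376/5982693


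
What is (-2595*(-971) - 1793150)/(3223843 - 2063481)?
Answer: 726595/1160362 ≈ 0.62618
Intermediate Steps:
(-2595*(-971) - 1793150)/(3223843 - 2063481) = (2519745 - 1793150)/1160362 = 726595*(1/1160362) = 726595/1160362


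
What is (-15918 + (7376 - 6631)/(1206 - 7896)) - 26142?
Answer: -56276429/1338 ≈ -42060.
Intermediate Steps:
(-15918 + (7376 - 6631)/(1206 - 7896)) - 26142 = (-15918 + 745/(-6690)) - 26142 = (-15918 + 745*(-1/6690)) - 26142 = (-15918 - 149/1338) - 26142 = -21298433/1338 - 26142 = -56276429/1338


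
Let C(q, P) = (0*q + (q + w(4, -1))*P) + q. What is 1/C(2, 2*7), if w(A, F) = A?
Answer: 1/86 ≈ 0.011628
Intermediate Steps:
C(q, P) = q + P*(4 + q) (C(q, P) = (0*q + (q + 4)*P) + q = (0 + (4 + q)*P) + q = (0 + P*(4 + q)) + q = P*(4 + q) + q = q + P*(4 + q))
1/C(2, 2*7) = 1/(2 + 4*(2*7) + (2*7)*2) = 1/(2 + 4*14 + 14*2) = 1/(2 + 56 + 28) = 1/86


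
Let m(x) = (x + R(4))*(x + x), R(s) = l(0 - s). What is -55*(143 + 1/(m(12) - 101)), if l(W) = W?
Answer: -715770/91 ≈ -7865.6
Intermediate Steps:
R(s) = -s (R(s) = 0 - s = -s)
m(x) = 2*x*(-4 + x) (m(x) = (x - 1*4)*(x + x) = (x - 4)*(2*x) = (-4 + x)*(2*x) = 2*x*(-4 + x))
-55*(143 + 1/(m(12) - 101)) = -55*(143 + 1/(2*12*(-4 + 12) - 101)) = -55*(143 + 1/(2*12*8 - 101)) = -55*(143 + 1/(192 - 101)) = -55*(143 + 1/91) = -55*13014/91 = -715770/91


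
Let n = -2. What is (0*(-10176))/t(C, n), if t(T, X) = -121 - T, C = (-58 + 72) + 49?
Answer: 0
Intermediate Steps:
C = 63 (C = 14 + 49 = 63)
(0*(-10176))/t(C, n) = (0*(-10176))/(-121 - 1*63) = 0/(-121 - 63) = 0/(-184) = 0*(-1/184) = 0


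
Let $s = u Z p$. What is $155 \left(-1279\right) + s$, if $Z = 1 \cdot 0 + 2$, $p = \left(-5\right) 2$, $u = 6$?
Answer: $-198365$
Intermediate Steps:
$p = -10$
$Z = 2$ ($Z = 0 + 2 = 2$)
$s = -120$ ($s = 6 \cdot 2 \left(-10\right) = 12 \left(-10\right) = -120$)
$155 \left(-1279\right) + s = 155 \left(-1279\right) - 120 = -198245 - 120 = -198365$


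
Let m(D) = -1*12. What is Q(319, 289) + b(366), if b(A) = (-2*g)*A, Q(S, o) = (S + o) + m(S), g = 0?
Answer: 596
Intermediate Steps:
m(D) = -12
Q(S, o) = -12 + S + o (Q(S, o) = (S + o) - 12 = -12 + S + o)
b(A) = 0 (b(A) = (-2*0)*A = 0*A = 0)
Q(319, 289) + b(366) = (-12 + 319 + 289) + 0 = 596 + 0 = 596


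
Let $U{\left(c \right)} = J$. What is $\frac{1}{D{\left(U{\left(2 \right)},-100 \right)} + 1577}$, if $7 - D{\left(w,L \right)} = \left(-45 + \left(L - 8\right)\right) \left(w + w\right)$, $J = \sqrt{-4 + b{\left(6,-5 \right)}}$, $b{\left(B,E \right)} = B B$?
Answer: $- \frac{11}{3384} + \frac{17 \sqrt{2}}{6768} \approx 0.00030166$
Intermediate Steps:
$b{\left(B,E \right)} = B^{2}$
$J = 4 \sqrt{2}$ ($J = \sqrt{-4 + 6^{2}} = \sqrt{-4 + 36} = \sqrt{32} = 4 \sqrt{2} \approx 5.6569$)
$U{\left(c \right)} = 4 \sqrt{2}$
$D{\left(w,L \right)} = 7 - 2 w \left(-53 + L\right)$ ($D{\left(w,L \right)} = 7 - \left(-45 + \left(L - 8\right)\right) \left(w + w\right) = 7 - \left(-45 + \left(L - 8\right)\right) 2 w = 7 - \left(-45 + \left(-8 + L\right)\right) 2 w = 7 - \left(-53 + L\right) 2 w = 7 - 2 w \left(-53 + L\right)$)
$\frac{1}{D{\left(U{\left(2 \right)},-100 \right)} + 1577} = \frac{1}{\left(7 + 106 \cdot 4 \sqrt{2} - - 200 \cdot 4 \sqrt{2}\right) + 1577} = \frac{1}{\left(7 + 424 \sqrt{2} + 800 \sqrt{2}\right) + 1577} = \frac{1}{\left(7 + 1224 \sqrt{2}\right) + 1577} = \frac{1}{1584 + 1224 \sqrt{2}}$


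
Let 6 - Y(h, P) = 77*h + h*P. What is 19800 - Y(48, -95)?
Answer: 18930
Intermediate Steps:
Y(h, P) = 6 - 77*h - P*h (Y(h, P) = 6 - (77*h + h*P) = 6 - (77*h + P*h) = 6 + (-77*h - P*h) = 6 - 77*h - P*h)
19800 - Y(48, -95) = 19800 - (6 - 77*48 - 1*(-95)*48) = 19800 - (6 - 3696 + 4560) = 19800 - 1*870 = 19800 - 870 = 18930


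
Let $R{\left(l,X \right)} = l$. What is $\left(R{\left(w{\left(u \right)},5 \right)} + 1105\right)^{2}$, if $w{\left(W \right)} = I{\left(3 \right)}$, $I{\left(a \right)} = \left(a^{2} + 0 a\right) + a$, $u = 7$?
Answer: $1247689$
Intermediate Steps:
$I{\left(a \right)} = a + a^{2}$ ($I{\left(a \right)} = \left(a^{2} + 0\right) + a = a^{2} + a = a + a^{2}$)
$w{\left(W \right)} = 12$ ($w{\left(W \right)} = 3 \left(1 + 3\right) = 3 \cdot 4 = 12$)
$\left(R{\left(w{\left(u \right)},5 \right)} + 1105\right)^{2} = \left(12 + 1105\right)^{2} = 1117^{2} = 1247689$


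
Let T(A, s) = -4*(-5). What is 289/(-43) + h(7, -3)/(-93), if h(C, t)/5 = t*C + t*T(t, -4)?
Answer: -3154/1333 ≈ -2.3661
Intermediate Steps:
T(A, s) = 20
h(C, t) = 100*t + 5*C*t (h(C, t) = 5*(t*C + t*20) = 5*(C*t + 20*t) = 5*(20*t + C*t) = 100*t + 5*C*t)
289/(-43) + h(7, -3)/(-93) = 289/(-43) + (5*(-3)*(20 + 7))/(-93) = 289*(-1/43) + (5*(-3)*27)*(-1/93) = -289/43 - 405*(-1/93) = -289/43 + 135/31 = -3154/1333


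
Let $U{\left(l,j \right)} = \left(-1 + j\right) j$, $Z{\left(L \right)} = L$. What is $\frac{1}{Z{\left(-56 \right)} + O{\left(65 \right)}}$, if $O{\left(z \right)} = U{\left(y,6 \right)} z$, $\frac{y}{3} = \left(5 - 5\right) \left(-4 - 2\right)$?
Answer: $\frac{1}{1894} \approx 0.00052798$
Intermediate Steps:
$y = 0$ ($y = 3 \left(5 - 5\right) \left(-4 - 2\right) = 3 \cdot 0 \left(-6\right) = 3 \cdot 0 = 0$)
$U{\left(l,j \right)} = j \left(-1 + j\right)$
$O{\left(z \right)} = 30 z$ ($O{\left(z \right)} = 6 \left(-1 + 6\right) z = 6 \cdot 5 z = 30 z$)
$\frac{1}{Z{\left(-56 \right)} + O{\left(65 \right)}} = \frac{1}{-56 + 30 \cdot 65} = \frac{1}{-56 + 1950} = \frac{1}{1894}$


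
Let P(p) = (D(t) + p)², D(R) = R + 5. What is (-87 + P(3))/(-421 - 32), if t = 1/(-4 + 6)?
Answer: 59/1812 ≈ 0.032561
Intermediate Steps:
t = ½ (t = 1/2 = ½ ≈ 0.50000)
D(R) = 5 + R
P(p) = (11/2 + p)² (P(p) = ((5 + ½) + p)² = (11/2 + p)²)
(-87 + P(3))/(-421 - 32) = (-87 + (11 + 2*3)²/4)/(-421 - 32) = (-87 + (11 + 6)²/4)/(-453) = (-87 + (¼)*17²)*(-1/453) = (-87 + (¼)*289)*(-1/453) = (-87 + 289/4)*(-1/453) = -59/4*(-1/453) = 59/1812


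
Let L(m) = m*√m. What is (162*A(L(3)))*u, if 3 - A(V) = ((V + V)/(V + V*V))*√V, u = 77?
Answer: 37422 - 112266*3^(¼)/13 + 12474*3^(¾)/13 ≈ 28244.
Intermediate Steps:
L(m) = m^(3/2)
A(V) = 3 - 2*V^(3/2)/(V + V²) (A(V) = 3 - (V + V)/(V + V*V)*√V = 3 - (2*V)/(V + V²)*√V = 3 - 2*V/(V + V²)*√V = 3 - 2*V^(3/2)/(V + V²))
(162*A(L(3)))*u = (162*((3 - 2*3^(¾) + 3*3^(3/2))/(1 + 3^(3/2))))*77 = (162*((3 - 2*3^(¾) + 3*(3*√3))/(1 + 3*√3)))*77 = (162*((3 - 2*3^(¾) + 9*√3)/(1 + 3*√3)))*77 = (162*(3 - 2*3^(¾) + 9*√3)/(1 + 3*√3))*77 = 12474*(3 - 2*3^(¾) + 9*√3)/(1 + 3*√3)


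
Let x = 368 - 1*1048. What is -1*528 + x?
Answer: -1208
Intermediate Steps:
x = -680 (x = 368 - 1048 = -680)
-1*528 + x = -1*528 - 680 = -528 - 680 = -1208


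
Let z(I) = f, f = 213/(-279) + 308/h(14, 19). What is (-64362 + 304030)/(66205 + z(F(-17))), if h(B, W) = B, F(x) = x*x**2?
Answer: 5572281/1539760 ≈ 3.6189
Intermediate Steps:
F(x) = x**3
f = 1975/93 (f = 213/(-279) + 308/14 = 213*(-1/279) + 308*(1/14) = -71/93 + 22 = 1975/93 ≈ 21.237)
z(I) = 1975/93
(-64362 + 304030)/(66205 + z(F(-17))) = (-64362 + 304030)/(66205 + 1975/93) = 239668/(6159040/93) = 239668*(93/6159040) = 5572281/1539760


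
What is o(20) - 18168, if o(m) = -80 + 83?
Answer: -18165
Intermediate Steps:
o(m) = 3
o(20) - 18168 = 3 - 18168 = -18165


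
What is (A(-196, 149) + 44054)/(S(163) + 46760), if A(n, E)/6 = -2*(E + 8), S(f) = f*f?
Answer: 42170/73329 ≈ 0.57508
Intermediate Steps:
S(f) = f**2
A(n, E) = -96 - 12*E (A(n, E) = 6*(-2*(E + 8)) = 6*(-2*(8 + E)) = 6*(-16 - 2*E) = -96 - 12*E)
(A(-196, 149) + 44054)/(S(163) + 46760) = ((-96 - 12*149) + 44054)/(163**2 + 46760) = ((-96 - 1788) + 44054)/(26569 + 46760) = (-1884 + 44054)/73329 = 42170*(1/73329) = 42170/73329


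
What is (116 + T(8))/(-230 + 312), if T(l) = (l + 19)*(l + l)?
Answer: 274/41 ≈ 6.6829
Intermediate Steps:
T(l) = 2*l*(19 + l) (T(l) = (19 + l)*(2*l) = 2*l*(19 + l))
(116 + T(8))/(-230 + 312) = (116 + 2*8*(19 + 8))/(-230 + 312) = (116 + 2*8*27)/82 = (116 + 432)*(1/82) = 548*(1/82) = 274/41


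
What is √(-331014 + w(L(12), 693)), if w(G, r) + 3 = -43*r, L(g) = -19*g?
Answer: 4*I*√22551 ≈ 600.68*I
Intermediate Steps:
w(G, r) = -3 - 43*r
√(-331014 + w(L(12), 693)) = √(-331014 + (-3 - 43*693)) = √(-331014 + (-3 - 29799)) = √(-331014 - 29802) = √(-360816) = 4*I*√22551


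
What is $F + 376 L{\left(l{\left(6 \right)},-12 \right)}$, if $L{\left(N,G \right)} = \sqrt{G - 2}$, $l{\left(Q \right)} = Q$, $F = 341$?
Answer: $341 + 376 i \sqrt{14} \approx 341.0 + 1406.9 i$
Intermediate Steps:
$L{\left(N,G \right)} = \sqrt{-2 + G}$
$F + 376 L{\left(l{\left(6 \right)},-12 \right)} = 341 + 376 \sqrt{-2 - 12} = 341 + 376 \sqrt{-14} = 341 + 376 i \sqrt{14}$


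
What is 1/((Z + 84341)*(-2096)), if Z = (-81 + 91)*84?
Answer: -1/178539376 ≈ -5.6010e-9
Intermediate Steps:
Z = 840 (Z = 10*84 = 840)
1/((Z + 84341)*(-2096)) = 1/((840 + 84341)*(-2096)) = -1/2096/85181 = (1/85181)*(-1/2096) = -1/178539376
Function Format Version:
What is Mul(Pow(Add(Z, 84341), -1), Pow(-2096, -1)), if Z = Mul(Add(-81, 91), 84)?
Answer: Rational(-1, 178539376) ≈ -5.6010e-9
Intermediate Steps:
Z = 840 (Z = Mul(10, 84) = 840)
Mul(Pow(Add(Z, 84341), -1), Pow(-2096, -1)) = Mul(Pow(Add(840, 84341), -1), Pow(-2096, -1)) = Mul(Pow(85181, -1), Rational(-1, 2096)) = Mul(Rational(1, 85181), Rational(-1, 2096)) = Rational(-1, 178539376)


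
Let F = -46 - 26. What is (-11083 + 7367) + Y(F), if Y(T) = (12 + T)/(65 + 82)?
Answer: -182104/49 ≈ -3716.4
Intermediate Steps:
F = -72
Y(T) = 4/49 + T/147 (Y(T) = (12 + T)/147 = (12 + T)*(1/147) = 4/49 + T/147)
(-11083 + 7367) + Y(F) = (-11083 + 7367) + (4/49 + (1/147)*(-72)) = -3716 + (4/49 - 24/49) = -3716 - 20/49 = -182104/49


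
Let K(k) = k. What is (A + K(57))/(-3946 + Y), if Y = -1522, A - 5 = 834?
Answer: -224/1367 ≈ -0.16386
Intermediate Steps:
A = 839 (A = 5 + 834 = 839)
(A + K(57))/(-3946 + Y) = (839 + 57)/(-3946 - 1522) = 896/(-5468) = 896*(-1/5468) = -224/1367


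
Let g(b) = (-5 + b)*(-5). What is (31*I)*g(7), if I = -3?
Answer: 930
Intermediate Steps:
g(b) = 25 - 5*b
(31*I)*g(7) = (31*(-3))*(25 - 5*7) = -93*(25 - 35) = -93*(-10) = 930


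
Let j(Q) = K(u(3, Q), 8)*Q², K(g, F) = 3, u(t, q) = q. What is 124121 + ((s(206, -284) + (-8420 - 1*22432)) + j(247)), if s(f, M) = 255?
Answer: 276551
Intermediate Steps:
j(Q) = 3*Q²
124121 + ((s(206, -284) + (-8420 - 1*22432)) + j(247)) = 124121 + ((255 + (-8420 - 1*22432)) + 3*247²) = 124121 + ((255 + (-8420 - 22432)) + 3*61009) = 124121 + ((255 - 30852) + 183027) = 124121 + (-30597 + 183027) = 124121 + 152430 = 276551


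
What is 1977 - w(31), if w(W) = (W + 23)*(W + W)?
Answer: -1371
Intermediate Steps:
w(W) = 2*W*(23 + W) (w(W) = (23 + W)*(2*W) = 2*W*(23 + W))
1977 - w(31) = 1977 - 2*31*(23 + 31) = 1977 - 2*31*54 = 1977 - 1*3348 = 1977 - 3348 = -1371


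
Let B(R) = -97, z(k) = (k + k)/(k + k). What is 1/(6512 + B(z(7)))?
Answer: 1/6415 ≈ 0.00015588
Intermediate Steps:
z(k) = 1 (z(k) = (2*k)/((2*k)) = (2*k)*(1/(2*k)) = 1)
1/(6512 + B(z(7))) = 1/(6512 - 97) = 1/6415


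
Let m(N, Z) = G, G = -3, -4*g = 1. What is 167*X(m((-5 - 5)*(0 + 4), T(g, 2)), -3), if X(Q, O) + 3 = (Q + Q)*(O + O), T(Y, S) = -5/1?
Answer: 5511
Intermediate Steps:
g = -¼ (g = -¼*1 = -¼ ≈ -0.25000)
T(Y, S) = -5 (T(Y, S) = -5*1 = -5)
m(N, Z) = -3
X(Q, O) = -3 + 4*O*Q (X(Q, O) = -3 + (Q + Q)*(O + O) = -3 + (2*Q)*(2*O) = -3 + 4*O*Q)
167*X(m((-5 - 5)*(0 + 4), T(g, 2)), -3) = 167*(-3 + 4*(-3)*(-3)) = 167*(-3 + 36) = 167*33 = 5511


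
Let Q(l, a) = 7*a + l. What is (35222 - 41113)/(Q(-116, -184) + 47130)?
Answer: -5891/45726 ≈ -0.12883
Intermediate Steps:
Q(l, a) = l + 7*a
(35222 - 41113)/(Q(-116, -184) + 47130) = (35222 - 41113)/((-116 + 7*(-184)) + 47130) = -5891/((-116 - 1288) + 47130) = -5891/(-1404 + 47130) = -5891/45726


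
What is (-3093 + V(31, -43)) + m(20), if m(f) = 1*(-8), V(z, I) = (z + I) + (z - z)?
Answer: -3113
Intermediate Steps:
V(z, I) = I + z (V(z, I) = (I + z) + 0 = I + z)
m(f) = -8
(-3093 + V(31, -43)) + m(20) = (-3093 + (-43 + 31)) - 8 = (-3093 - 12) - 8 = -3105 - 8 = -3113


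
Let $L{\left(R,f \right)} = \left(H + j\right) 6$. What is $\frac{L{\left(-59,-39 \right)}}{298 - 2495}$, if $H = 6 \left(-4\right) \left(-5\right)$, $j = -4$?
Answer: $- \frac{696}{2197} \approx -0.3168$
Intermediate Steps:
$H = 120$ ($H = \left(-24\right) \left(-5\right) = 120$)
$L{\left(R,f \right)} = 696$ ($L{\left(R,f \right)} = \left(120 - 4\right) 6 = 116 \cdot 6 = 696$)
$\frac{L{\left(-59,-39 \right)}}{298 - 2495} = \frac{696}{298 - 2495} = \frac{696}{-2197} = 696 \left(- \frac{1}{2197}\right) = - \frac{696}{2197}$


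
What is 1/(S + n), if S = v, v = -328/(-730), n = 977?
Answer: 365/356769 ≈ 0.0010231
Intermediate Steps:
v = 164/365 (v = -328*(-1/730) = 164/365 ≈ 0.44932)
S = 164/365 ≈ 0.44932
1/(S + n) = 1/(164/365 + 977) = 1/(356769/365) = 365/356769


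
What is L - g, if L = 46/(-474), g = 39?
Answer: -9266/237 ≈ -39.097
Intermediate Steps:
L = -23/237 (L = 46*(-1/474) = -23/237 ≈ -0.097046)
L - g = -23/237 - 1*39 = -23/237 - 39 = -9266/237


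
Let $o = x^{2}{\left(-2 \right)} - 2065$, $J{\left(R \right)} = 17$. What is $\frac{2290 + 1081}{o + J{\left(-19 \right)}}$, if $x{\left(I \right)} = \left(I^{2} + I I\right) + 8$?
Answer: $- \frac{3371}{1792} \approx -1.8811$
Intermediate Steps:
$x{\left(I \right)} = 8 + 2 I^{2}$ ($x{\left(I \right)} = \left(I^{2} + I^{2}\right) + 8 = 2 I^{2} + 8 = 8 + 2 I^{2}$)
$o = -1809$ ($o = \left(8 + 2 \left(-2\right)^{2}\right)^{2} - 2065 = \left(8 + 2 \cdot 4\right)^{2} - 2065 = \left(8 + 8\right)^{2} - 2065 = 16^{2} - 2065 = 256 - 2065 = -1809$)
$\frac{2290 + 1081}{o + J{\left(-19 \right)}} = \frac{2290 + 1081}{-1809 + 17} = \frac{3371}{-1792} = 3371 \left(- \frac{1}{1792}\right) = - \frac{3371}{1792}$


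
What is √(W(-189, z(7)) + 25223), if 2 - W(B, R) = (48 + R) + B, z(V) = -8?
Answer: √25374 ≈ 159.29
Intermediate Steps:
W(B, R) = -46 - B - R (W(B, R) = 2 - ((48 + R) + B) = 2 - (48 + B + R) = 2 + (-48 - B - R) = -46 - B - R)
√(W(-189, z(7)) + 25223) = √((-46 - 1*(-189) - 1*(-8)) + 25223) = √((-46 + 189 + 8) + 25223) = √(151 + 25223) = √25374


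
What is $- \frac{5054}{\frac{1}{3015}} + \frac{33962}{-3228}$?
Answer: $- \frac{24593842321}{1614} \approx -1.5238 \cdot 10^{7}$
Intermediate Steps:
$- \frac{5054}{\frac{1}{3015}} + \frac{33962}{-3228} = - 5054 \frac{1}{\frac{1}{3015}} + 33962 \left(- \frac{1}{3228}\right) = \left(-5054\right) 3015 - \frac{16981}{1614} = -15237810 - \frac{16981}{1614} = - \frac{24593842321}{1614}$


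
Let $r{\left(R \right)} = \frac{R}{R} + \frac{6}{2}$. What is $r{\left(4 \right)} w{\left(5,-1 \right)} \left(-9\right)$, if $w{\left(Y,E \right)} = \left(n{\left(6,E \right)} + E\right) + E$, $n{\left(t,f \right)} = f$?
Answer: $108$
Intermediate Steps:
$r{\left(R \right)} = 4$ ($r{\left(R \right)} = 1 + 6 \cdot \frac{1}{2} = 1 + 3 = 4$)
$w{\left(Y,E \right)} = 3 E$ ($w{\left(Y,E \right)} = \left(E + E\right) + E = 2 E + E = 3 E$)
$r{\left(4 \right)} w{\left(5,-1 \right)} \left(-9\right) = 4 \cdot 3 \left(-1\right) \left(-9\right) = 4 \left(-3\right) \left(-9\right) = \left(-12\right) \left(-9\right) = 108$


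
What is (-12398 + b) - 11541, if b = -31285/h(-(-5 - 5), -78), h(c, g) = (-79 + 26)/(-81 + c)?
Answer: -3490002/53 ≈ -65849.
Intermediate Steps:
h(c, g) = -53/(-81 + c)
b = -2221235/53 (b = -(2534085/53 + 31285*(-5 - 5)/53) = -31285/((-53/(-81 - 1*(-10)))) = -31285/((-53/(-81 + 10))) = -31285/((-53/(-71))) = -31285/((-53*(-1/71))) = -31285/53/71 = -31285*71/53 = -2221235/53 ≈ -41910.)
(-12398 + b) - 11541 = (-12398 - 2221235/53) - 11541 = -2878329/53 - 11541 = -3490002/53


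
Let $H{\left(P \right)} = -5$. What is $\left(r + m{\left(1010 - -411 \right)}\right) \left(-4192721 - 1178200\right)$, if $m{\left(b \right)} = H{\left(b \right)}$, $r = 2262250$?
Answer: $-12150339177645$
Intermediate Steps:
$m{\left(b \right)} = -5$
$\left(r + m{\left(1010 - -411 \right)}\right) \left(-4192721 - 1178200\right) = \left(2262250 - 5\right) \left(-4192721 - 1178200\right) = 2262245 \left(-5370921\right) = -12150339177645$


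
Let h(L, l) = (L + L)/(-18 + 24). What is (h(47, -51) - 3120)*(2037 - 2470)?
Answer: 4032529/3 ≈ 1.3442e+6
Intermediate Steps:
h(L, l) = L/3 (h(L, l) = (2*L)/6 = (2*L)*(⅙) = L/3)
(h(47, -51) - 3120)*(2037 - 2470) = ((⅓)*47 - 3120)*(2037 - 2470) = (47/3 - 3120)*(-433) = -9313/3*(-433) = 4032529/3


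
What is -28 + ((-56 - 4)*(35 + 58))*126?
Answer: -703108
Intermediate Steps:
-28 + ((-56 - 4)*(35 + 58))*126 = -28 - 60*93*126 = -28 - 5580*126 = -28 - 703080 = -703108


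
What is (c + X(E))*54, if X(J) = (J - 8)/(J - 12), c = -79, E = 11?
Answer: -4428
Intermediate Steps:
X(J) = (-8 + J)/(-12 + J)
(c + X(E))*54 = (-79 + (-8 + 11)/(-12 + 11))*54 = (-79 + 3/(-1))*54 = (-79 - 1*3)*54 = (-79 - 3)*54 = -82*54 = -4428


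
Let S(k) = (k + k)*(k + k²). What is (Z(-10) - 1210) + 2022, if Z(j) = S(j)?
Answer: -988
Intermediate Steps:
S(k) = 2*k*(k + k²) (S(k) = (2*k)*(k + k²) = 2*k*(k + k²))
Z(j) = 2*j²*(1 + j)
(Z(-10) - 1210) + 2022 = (2*(-10)²*(1 - 10) - 1210) + 2022 = (2*100*(-9) - 1210) + 2022 = (-1800 - 1210) + 2022 = -3010 + 2022 = -988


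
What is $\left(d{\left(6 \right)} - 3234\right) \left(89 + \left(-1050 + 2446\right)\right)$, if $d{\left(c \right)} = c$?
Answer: $-4793580$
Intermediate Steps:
$\left(d{\left(6 \right)} - 3234\right) \left(89 + \left(-1050 + 2446\right)\right) = \left(6 - 3234\right) \left(89 + \left(-1050 + 2446\right)\right) = - 3228 \left(89 + 1396\right) = \left(-3228\right) 1485 = -4793580$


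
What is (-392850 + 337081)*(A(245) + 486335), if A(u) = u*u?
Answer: -30469950840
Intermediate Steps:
A(u) = u²
(-392850 + 337081)*(A(245) + 486335) = (-392850 + 337081)*(245² + 486335) = -55769*(60025 + 486335) = -55769*546360 = -30469950840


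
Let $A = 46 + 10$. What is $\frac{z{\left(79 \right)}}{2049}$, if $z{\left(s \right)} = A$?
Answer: $\frac{56}{2049} \approx 0.02733$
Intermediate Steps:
$A = 56$
$z{\left(s \right)} = 56$
$\frac{z{\left(79 \right)}}{2049} = \frac{56}{2049}$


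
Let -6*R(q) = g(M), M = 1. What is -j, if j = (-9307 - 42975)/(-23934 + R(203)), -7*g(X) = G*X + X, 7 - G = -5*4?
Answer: -78423/35900 ≈ -2.1845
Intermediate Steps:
G = 27 (G = 7 - (-5)*4 = 7 - 1*(-20) = 7 + 20 = 27)
g(X) = -4*X (g(X) = -(27*X + X)/7 = -4*X)
R(q) = 2/3 (R(q) = -(-2)/3 = -1/6*(-4) = 2/3)
j = 78423/35900 (j = (-9307 - 42975)/(-23934 + 2/3) = -52282/(-71800/3) = -52282*(-3/71800) = 78423/35900 ≈ 2.1845)
-j = -1*78423/35900 = -78423/35900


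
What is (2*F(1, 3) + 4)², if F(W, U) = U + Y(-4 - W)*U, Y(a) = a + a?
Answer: 2500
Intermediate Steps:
Y(a) = 2*a
F(W, U) = U + U*(-8 - 2*W) (F(W, U) = U + (2*(-4 - W))*U = U + (-8 - 2*W)*U = U + U*(-8 - 2*W))
(2*F(1, 3) + 4)² = (2*(-1*3*(7 + 2*1)) + 4)² = (2*(-1*3*(7 + 2)) + 4)² = (2*(-1*3*9) + 4)² = (2*(-27) + 4)² = (-54 + 4)² = (-50)² = 2500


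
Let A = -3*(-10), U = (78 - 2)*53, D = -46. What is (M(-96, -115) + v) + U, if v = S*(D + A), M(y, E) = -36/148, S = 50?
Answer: 119427/37 ≈ 3227.8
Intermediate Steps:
M(y, E) = -9/37 (M(y, E) = -36*1/148 = -9/37)
U = 4028 (U = 76*53 = 4028)
A = 30
v = -800 (v = 50*(-46 + 30) = 50*(-16) = -800)
(M(-96, -115) + v) + U = (-9/37 - 800) + 4028 = -29609/37 + 4028 = 119427/37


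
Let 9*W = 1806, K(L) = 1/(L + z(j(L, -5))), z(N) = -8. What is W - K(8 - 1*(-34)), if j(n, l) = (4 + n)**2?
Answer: 20465/102 ≈ 200.64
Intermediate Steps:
K(L) = 1/(-8 + L) (K(L) = 1/(L - 8) = 1/(-8 + L))
W = 602/3 (W = (1/9)*1806 = 602/3 ≈ 200.67)
W - K(8 - 1*(-34)) = 602/3 - 1/(-8 + (8 - 1*(-34))) = 602/3 - 1/(-8 + (8 + 34)) = 602/3 - 1/(-8 + 42) = 602/3 - 1/34 = 20465/102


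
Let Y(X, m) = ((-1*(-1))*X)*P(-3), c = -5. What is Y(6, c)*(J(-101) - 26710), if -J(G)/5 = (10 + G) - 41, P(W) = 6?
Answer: -937800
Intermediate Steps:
Y(X, m) = 6*X (Y(X, m) = ((-1*(-1))*X)*6 = (1*X)*6 = X*6 = 6*X)
J(G) = 155 - 5*G (J(G) = -5*((10 + G) - 41) = -5*(-31 + G) = 155 - 5*G)
Y(6, c)*(J(-101) - 26710) = (6*6)*((155 - 5*(-101)) - 26710) = 36*((155 + 505) - 26710) = 36*(660 - 26710) = 36*(-26050) = -937800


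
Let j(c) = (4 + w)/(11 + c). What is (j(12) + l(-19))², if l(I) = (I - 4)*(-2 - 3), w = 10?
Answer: 7070281/529 ≈ 13365.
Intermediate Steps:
l(I) = 20 - 5*I (l(I) = (-4 + I)*(-5) = 20 - 5*I)
j(c) = 14/(11 + c) (j(c) = (4 + 10)/(11 + c) = 14/(11 + c))
(j(12) + l(-19))² = (14/(11 + 12) + (20 - 5*(-19)))² = (14/23 + (20 + 95))² = (14*(1/23) + 115)² = (14/23 + 115)² = (2659/23)² = 7070281/529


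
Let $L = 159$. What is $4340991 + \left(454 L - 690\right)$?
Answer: $4412487$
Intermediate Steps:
$4340991 + \left(454 L - 690\right) = 4340991 + \left(454 \cdot 159 - 690\right) = 4340991 + \left(72186 - 690\right) = 4340991 + 71496 = 4412487$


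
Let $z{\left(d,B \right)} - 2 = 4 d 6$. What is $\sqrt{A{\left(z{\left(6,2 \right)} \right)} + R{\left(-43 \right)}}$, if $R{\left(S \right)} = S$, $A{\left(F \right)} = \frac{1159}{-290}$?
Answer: $\frac{i \sqrt{3952410}}{290} \approx 6.8554 i$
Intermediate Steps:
$z{\left(d,B \right)} = 2 + 24 d$ ($z{\left(d,B \right)} = 2 + 4 d 6 = 2 + 24 d$)
$A{\left(F \right)} = - \frac{1159}{290}$ ($A{\left(F \right)} = 1159 \left(- \frac{1}{290}\right) = - \frac{1159}{290}$)
$\sqrt{A{\left(z{\left(6,2 \right)} \right)} + R{\left(-43 \right)}} = \sqrt{- \frac{1159}{290} - 43} = \sqrt{- \frac{13629}{290}} = \frac{i \sqrt{3952410}}{290}$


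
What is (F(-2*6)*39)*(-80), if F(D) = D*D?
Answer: -449280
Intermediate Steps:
F(D) = D**2
(F(-2*6)*39)*(-80) = ((-2*6)**2*39)*(-80) = ((-12)**2*39)*(-80) = (144*39)*(-80) = 5616*(-80) = -449280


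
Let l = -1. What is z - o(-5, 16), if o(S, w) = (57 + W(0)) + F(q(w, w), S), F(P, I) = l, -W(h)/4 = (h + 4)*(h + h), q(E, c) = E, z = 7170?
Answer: 7114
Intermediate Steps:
W(h) = -8*h*(4 + h) (W(h) = -4*(h + 4)*(h + h) = -4*(4 + h)*2*h = -8*h*(4 + h))
F(P, I) = -1
o(S, w) = 56 (o(S, w) = (57 - 8*0*(4 + 0)) - 1 = (57 - 8*0*4) - 1 = (57 + 0) - 1 = 57 - 1 = 56)
z - o(-5, 16) = 7170 - 1*56 = 7170 - 56 = 7114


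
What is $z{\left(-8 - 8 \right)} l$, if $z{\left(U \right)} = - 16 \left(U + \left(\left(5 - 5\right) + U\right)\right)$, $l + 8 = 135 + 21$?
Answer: $75776$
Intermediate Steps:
$l = 148$ ($l = -8 + \left(135 + 21\right) = -8 + 156 = 148$)
$z{\left(U \right)} = - 32 U$ ($z{\left(U \right)} = - 16 \left(U + \left(0 + U\right)\right) = - 16 \left(U + U\right) = - 16 \cdot 2 U = - 32 U$)
$z{\left(-8 - 8 \right)} l = - 32 \left(-8 - 8\right) 148 = \left(-32\right) \left(-16\right) 148 = 512 \cdot 148 = 75776$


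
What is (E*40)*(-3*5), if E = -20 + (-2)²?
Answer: 9600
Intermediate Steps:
E = -16 (E = -20 + 4 = -16)
(E*40)*(-3*5) = (-16*40)*(-3*5) = -640*(-15) = 9600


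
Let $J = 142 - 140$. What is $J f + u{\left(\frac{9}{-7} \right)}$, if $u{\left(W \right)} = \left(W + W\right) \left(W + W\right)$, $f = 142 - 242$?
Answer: $- \frac{9476}{49} \approx -193.39$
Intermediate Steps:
$f = -100$
$J = 2$ ($J = 142 - 140 = 2$)
$u{\left(W \right)} = 4 W^{2}$ ($u{\left(W \right)} = 2 W 2 W = 4 W^{2}$)
$J f + u{\left(\frac{9}{-7} \right)} = 2 \left(-100\right) + 4 \left(\frac{9}{-7}\right)^{2} = -200 + 4 \left(9 \left(- \frac{1}{7}\right)\right)^{2} = -200 + 4 \left(- \frac{9}{7}\right)^{2} = -200 + 4 \cdot \frac{81}{49} = -200 + \frac{324}{49} = - \frac{9476}{49}$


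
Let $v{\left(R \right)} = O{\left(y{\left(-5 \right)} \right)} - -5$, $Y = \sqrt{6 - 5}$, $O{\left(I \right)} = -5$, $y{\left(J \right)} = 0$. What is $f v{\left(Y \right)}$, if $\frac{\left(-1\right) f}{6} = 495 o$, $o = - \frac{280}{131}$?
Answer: $0$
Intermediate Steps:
$o = - \frac{280}{131}$ ($o = \left(-280\right) \frac{1}{131} = - \frac{280}{131} \approx -2.1374$)
$Y = 1$ ($Y = \sqrt{1} = 1$)
$v{\left(R \right)} = 0$ ($v{\left(R \right)} = -5 - -5 = -5 + 5 = 0$)
$f = \frac{831600}{131}$ ($f = - 6 \cdot 495 \left(- \frac{280}{131}\right) = \left(-6\right) \left(- \frac{138600}{131}\right) = \frac{831600}{131} \approx 6348.1$)
$f v{\left(Y \right)} = \frac{831600}{131} \cdot 0 = 0$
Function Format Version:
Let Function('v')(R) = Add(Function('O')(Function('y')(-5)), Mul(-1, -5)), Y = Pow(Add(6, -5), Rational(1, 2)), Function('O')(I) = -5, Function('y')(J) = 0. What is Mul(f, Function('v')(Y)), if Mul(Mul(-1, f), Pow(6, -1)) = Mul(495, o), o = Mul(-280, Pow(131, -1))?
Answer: 0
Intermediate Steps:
o = Rational(-280, 131) (o = Mul(-280, Rational(1, 131)) = Rational(-280, 131) ≈ -2.1374)
Y = 1 (Y = Pow(1, Rational(1, 2)) = 1)
Function('v')(R) = 0 (Function('v')(R) = Add(-5, Mul(-1, -5)) = Add(-5, 5) = 0)
f = Rational(831600, 131) (f = Mul(-6, Mul(495, Rational(-280, 131))) = Mul(-6, Rational(-138600, 131)) = Rational(831600, 131) ≈ 6348.1)
Mul(f, Function('v')(Y)) = Mul(Rational(831600, 131), 0) = 0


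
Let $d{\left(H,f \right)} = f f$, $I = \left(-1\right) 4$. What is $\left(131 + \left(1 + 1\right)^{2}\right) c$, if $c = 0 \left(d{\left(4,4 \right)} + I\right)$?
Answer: $0$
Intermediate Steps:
$I = -4$
$d{\left(H,f \right)} = f^{2}$
$c = 0$ ($c = 0 \left(4^{2} - 4\right) = 0 \left(16 - 4\right) = 0 \cdot 12 = 0$)
$\left(131 + \left(1 + 1\right)^{2}\right) c = \left(131 + \left(1 + 1\right)^{2}\right) 0 = \left(131 + 2^{2}\right) 0 = \left(131 + 4\right) 0 = 135 \cdot 0 = 0$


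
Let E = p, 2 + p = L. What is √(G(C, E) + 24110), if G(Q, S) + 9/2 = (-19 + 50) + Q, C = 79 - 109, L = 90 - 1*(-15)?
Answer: 3*√10714/2 ≈ 155.26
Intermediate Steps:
L = 105 (L = 90 + 15 = 105)
p = 103 (p = -2 + 105 = 103)
E = 103
C = -30
G(Q, S) = 53/2 + Q (G(Q, S) = -9/2 + ((-19 + 50) + Q) = -9/2 + (31 + Q) = 53/2 + Q)
√(G(C, E) + 24110) = √((53/2 - 30) + 24110) = √(-7/2 + 24110) = √(48213/2) = 3*√10714/2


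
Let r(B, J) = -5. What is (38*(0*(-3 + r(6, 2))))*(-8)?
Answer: 0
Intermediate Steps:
(38*(0*(-3 + r(6, 2))))*(-8) = (38*(0*(-3 - 5)))*(-8) = (38*(0*(-8)))*(-8) = (38*0)*(-8) = 0*(-8) = 0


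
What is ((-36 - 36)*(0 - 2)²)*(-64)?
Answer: 18432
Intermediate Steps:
((-36 - 36)*(0 - 2)²)*(-64) = -72*(-2)²*(-64) = -72*4*(-64) = -288*(-64) = 18432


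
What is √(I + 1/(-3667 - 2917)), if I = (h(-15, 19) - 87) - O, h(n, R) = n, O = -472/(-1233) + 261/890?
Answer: I*√37221440419423231190/602090340 ≈ 10.133*I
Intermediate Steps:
O = 741893/1097370 (O = -472*(-1/1233) + 261*(1/890) = 472/1233 + 261/890 = 741893/1097370 ≈ 0.67606)
I = -112673633/1097370 (I = (-15 - 87) - 1*741893/1097370 = -102 - 741893/1097370 = -112673633/1097370 ≈ -102.68)
√(I + 1/(-3667 - 2917)) = √(-112673633/1097370 + 1/(-3667 - 2917)) = √(-112673633/1097370 + 1/(-6584)) = √(-112673633/1097370 - 1/6584) = √(-370922148521/3612542040) = I*√37221440419423231190/602090340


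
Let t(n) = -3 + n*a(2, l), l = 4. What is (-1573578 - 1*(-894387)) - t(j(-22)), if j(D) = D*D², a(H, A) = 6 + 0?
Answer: -615300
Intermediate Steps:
a(H, A) = 6
j(D) = D³
t(n) = -3 + 6*n (t(n) = -3 + n*6 = -3 + 6*n)
(-1573578 - 1*(-894387)) - t(j(-22)) = (-1573578 - 1*(-894387)) - (-3 + 6*(-22)³) = (-1573578 + 894387) - (-3 + 6*(-10648)) = -679191 - (-3 - 63888) = -679191 - 1*(-63891) = -679191 + 63891 = -615300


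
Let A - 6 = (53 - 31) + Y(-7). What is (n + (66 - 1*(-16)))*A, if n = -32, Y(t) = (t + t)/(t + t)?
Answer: 1450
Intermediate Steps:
Y(t) = 1 (Y(t) = (2*t)/((2*t)) = (2*t)*(1/(2*t)) = 1)
A = 29 (A = 6 + ((53 - 31) + 1) = 6 + (22 + 1) = 6 + 23 = 29)
(n + (66 - 1*(-16)))*A = (-32 + (66 - 1*(-16)))*29 = (-32 + (66 + 16))*29 = (-32 + 82)*29 = 50*29 = 1450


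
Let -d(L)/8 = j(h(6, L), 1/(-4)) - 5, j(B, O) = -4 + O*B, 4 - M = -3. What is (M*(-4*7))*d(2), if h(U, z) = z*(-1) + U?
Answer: -15680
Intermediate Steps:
M = 7 (M = 4 - 1*(-3) = 4 + 3 = 7)
h(U, z) = U - z (h(U, z) = -z + U = U - z)
j(B, O) = -4 + B*O
d(L) = 84 - 2*L (d(L) = -8*((-4 + (6 - L)/(-4)) - 5) = -8*((-4 + (6 - L)*(-¼)) - 5) = -8*((-4 + (-3/2 + L/4)) - 5) = -8*((-11/2 + L/4) - 5) = -8*(-21/2 + L/4) = 84 - 2*L)
(M*(-4*7))*d(2) = (7*(-4*7))*(84 - 2*2) = (7*(-28))*(84 - 4) = -196*80 = -15680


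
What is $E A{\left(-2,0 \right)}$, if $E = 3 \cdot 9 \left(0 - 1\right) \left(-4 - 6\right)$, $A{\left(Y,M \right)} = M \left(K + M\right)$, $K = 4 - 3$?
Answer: $0$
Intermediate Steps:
$K = 1$
$A{\left(Y,M \right)} = M \left(1 + M\right)$
$E = 270$ ($E = 27 \left(\left(-1\right) \left(-10\right)\right) = 27 \cdot 10 = 270$)
$E A{\left(-2,0 \right)} = 270 \cdot 0 \left(1 + 0\right) = 270 \cdot 0 \cdot 1 = 270 \cdot 0 = 0$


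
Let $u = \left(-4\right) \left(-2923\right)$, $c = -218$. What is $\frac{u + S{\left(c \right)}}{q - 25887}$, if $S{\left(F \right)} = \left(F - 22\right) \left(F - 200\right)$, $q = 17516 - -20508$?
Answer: $\frac{112012}{12137} \approx 9.229$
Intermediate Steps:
$q = 38024$ ($q = 17516 + 20508 = 38024$)
$u = 11692$
$S{\left(F \right)} = \left(-200 + F\right) \left(-22 + F\right)$ ($S{\left(F \right)} = \left(-22 + F\right) \left(-200 + F\right) = \left(-200 + F\right) \left(-22 + F\right)$)
$\frac{u + S{\left(c \right)}}{q - 25887} = \frac{11692 + \left(4400 + \left(-218\right)^{2} - -48396\right)}{38024 - 25887} = \frac{11692 + \left(4400 + 47524 + 48396\right)}{12137} = \left(11692 + 100320\right) \frac{1}{12137} = 112012 \cdot \frac{1}{12137} = \frac{112012}{12137}$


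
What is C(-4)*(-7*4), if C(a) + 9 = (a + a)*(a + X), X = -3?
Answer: -1316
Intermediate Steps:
C(a) = -9 + 2*a*(-3 + a) (C(a) = -9 + (a + a)*(a - 3) = -9 + (2*a)*(-3 + a) = -9 + 2*a*(-3 + a))
C(-4)*(-7*4) = (-9 - 6*(-4) + 2*(-4)²)*(-7*4) = (-9 + 24 + 2*16)*(-28) = (-9 + 24 + 32)*(-28) = 47*(-28) = -1316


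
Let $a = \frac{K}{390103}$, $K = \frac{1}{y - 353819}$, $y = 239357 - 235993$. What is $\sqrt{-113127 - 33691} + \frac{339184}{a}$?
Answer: $-46371047679858160 + i \sqrt{146818} \approx -4.6371 \cdot 10^{16} + 383.17 i$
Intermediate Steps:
$y = 3364$ ($y = 239357 - 235993 = 3364$)
$K = - \frac{1}{350455}$ ($K = \frac{1}{3364 - 353819} = \frac{1}{-350455} = - \frac{1}{350455} \approx -2.8534 \cdot 10^{-6}$)
$a = - \frac{1}{136713546865}$ ($a = - \frac{1}{350455 \cdot 390103} = \left(- \frac{1}{350455}\right) \frac{1}{390103} = - \frac{1}{136713546865} \approx -7.3146 \cdot 10^{-12}$)
$\sqrt{-113127 - 33691} + \frac{339184}{a} = \sqrt{-113127 - 33691} + \frac{339184}{- \frac{1}{136713546865}} = \sqrt{-146818} + 339184 \left(-136713546865\right) = i \sqrt{146818} - 46371047679858160 = -46371047679858160 + i \sqrt{146818}$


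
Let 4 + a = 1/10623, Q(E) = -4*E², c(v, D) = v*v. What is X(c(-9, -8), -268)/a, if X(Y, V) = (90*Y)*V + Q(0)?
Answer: 20754367560/42491 ≈ 4.8844e+5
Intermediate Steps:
c(v, D) = v²
X(Y, V) = 90*V*Y (X(Y, V) = (90*Y)*V - 4*0² = 90*V*Y - 4*0 = 90*V*Y + 0 = 90*V*Y)
a = -42491/10623 (a = -4 + 1/10623 = -42491/10623 ≈ -3.9999)
X(c(-9, -8), -268)/a = (90*(-268)*(-9)²)/(-42491/10623) = (90*(-268)*81)*(-10623/42491) = -1953720*(-10623/42491) = 20754367560/42491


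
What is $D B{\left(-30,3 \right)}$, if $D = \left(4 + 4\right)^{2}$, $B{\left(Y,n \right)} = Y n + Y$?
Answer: $-7680$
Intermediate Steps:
$B{\left(Y,n \right)} = Y + Y n$
$D = 64$ ($D = 8^{2} = 64$)
$D B{\left(-30,3 \right)} = 64 \left(- 30 \left(1 + 3\right)\right) = 64 \left(\left(-30\right) 4\right) = 64 \left(-120\right) = -7680$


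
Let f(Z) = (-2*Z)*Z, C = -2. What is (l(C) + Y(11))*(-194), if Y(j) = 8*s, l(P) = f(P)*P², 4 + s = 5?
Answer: 4656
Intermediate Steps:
s = 1 (s = -4 + 5 = 1)
f(Z) = -2*Z²
l(P) = -2*P⁴ (l(P) = (-2*P²)*P² = -2*P⁴)
Y(j) = 8 (Y(j) = 8*1 = 8)
(l(C) + Y(11))*(-194) = (-2*(-2)⁴ + 8)*(-194) = (-2*16 + 8)*(-194) = (-32 + 8)*(-194) = -24*(-194) = 4656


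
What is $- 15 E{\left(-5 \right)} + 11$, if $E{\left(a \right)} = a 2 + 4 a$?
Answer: $461$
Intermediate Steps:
$E{\left(a \right)} = 6 a$ ($E{\left(a \right)} = 2 a + 4 a = 6 a$)
$- 15 E{\left(-5 \right)} + 11 = - 15 \cdot 6 \left(-5\right) + 11 = \left(-15\right) \left(-30\right) + 11 = 450 + 11 = 461$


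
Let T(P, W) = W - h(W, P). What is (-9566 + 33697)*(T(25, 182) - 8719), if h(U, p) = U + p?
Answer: -211001464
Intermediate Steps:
T(P, W) = -P (T(P, W) = W - (W + P) = W - (P + W) = W + (-P - W) = -P)
(-9566 + 33697)*(T(25, 182) - 8719) = (-9566 + 33697)*(-1*25 - 8719) = 24131*(-25 - 8719) = 24131*(-8744) = -211001464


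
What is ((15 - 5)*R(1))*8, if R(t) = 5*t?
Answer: 400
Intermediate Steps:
((15 - 5)*R(1))*8 = ((15 - 5)*(5*1))*8 = (10*5)*8 = 50*8 = 400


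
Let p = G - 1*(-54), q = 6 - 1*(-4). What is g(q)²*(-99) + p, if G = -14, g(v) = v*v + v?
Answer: -1197860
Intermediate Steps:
q = 10 (q = 6 + 4 = 10)
g(v) = v + v² (g(v) = v² + v = v + v²)
p = 40 (p = -14 - 1*(-54) = -14 + 54 = 40)
g(q)²*(-99) + p = (10*(1 + 10))²*(-99) + 40 = (10*11)²*(-99) + 40 = 110²*(-99) + 40 = 12100*(-99) + 40 = -1197900 + 40 = -1197860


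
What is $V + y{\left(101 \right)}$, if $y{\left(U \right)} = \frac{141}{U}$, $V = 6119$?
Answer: $\frac{618160}{101} \approx 6120.4$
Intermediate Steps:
$V + y{\left(101 \right)} = 6119 + \frac{141}{101} = \frac{618160}{101}$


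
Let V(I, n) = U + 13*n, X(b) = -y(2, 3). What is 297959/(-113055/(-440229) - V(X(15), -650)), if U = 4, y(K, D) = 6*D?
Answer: 43723397537/1239429063 ≈ 35.277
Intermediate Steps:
X(b) = -18 (X(b) = -6*3 = -1*18 = -18)
V(I, n) = 4 + 13*n
297959/(-113055/(-440229) - V(X(15), -650)) = 297959/(-113055/(-440229) - (4 + 13*(-650))) = 297959/(-113055*(-1/440229) - (4 - 8450)) = 297959/(37685/146743 - 1*(-8446)) = 297959/(37685/146743 + 8446) = 297959/(1239429063/146743) = 297959*(146743/1239429063) = 43723397537/1239429063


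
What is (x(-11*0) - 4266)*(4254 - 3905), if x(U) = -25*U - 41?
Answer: -1503143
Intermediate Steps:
x(U) = -41 - 25*U
(x(-11*0) - 4266)*(4254 - 3905) = ((-41 - (-275)*0) - 4266)*(4254 - 3905) = ((-41 - 25*0) - 4266)*349 = ((-41 + 0) - 4266)*349 = (-41 - 4266)*349 = -4307*349 = -1503143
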